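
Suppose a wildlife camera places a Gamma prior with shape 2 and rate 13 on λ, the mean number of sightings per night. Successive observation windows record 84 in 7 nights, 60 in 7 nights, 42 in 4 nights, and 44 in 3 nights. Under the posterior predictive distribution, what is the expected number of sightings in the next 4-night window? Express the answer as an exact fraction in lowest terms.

Total count: 84 + 60 + 42 + 44 = 230.
Total exposure: 7 + 7 + 4 + 3 = 21 nights.
Posterior: α' = 2 + 230 = 232, β' = 13 + 21 = 34.
Predictive mean over a 4-night window = T·E[λ|data] = 4·232/34 = 464/17.

464/17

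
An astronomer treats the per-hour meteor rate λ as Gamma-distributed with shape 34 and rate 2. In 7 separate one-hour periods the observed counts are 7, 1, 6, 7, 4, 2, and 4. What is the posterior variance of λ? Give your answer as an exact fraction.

65/81

Total count: 7 + 1 + 6 + 7 + 4 + 2 + 4 = 31.
Total exposure: 7 hours.
By Gamma–Poisson conjugacy, the posterior is Gamma(α + Σx, β + Σt) = Gamma(34 + 31, 2 + 7) = Gamma(65, 9).
Posterior variance = α'/β'² = 65/81.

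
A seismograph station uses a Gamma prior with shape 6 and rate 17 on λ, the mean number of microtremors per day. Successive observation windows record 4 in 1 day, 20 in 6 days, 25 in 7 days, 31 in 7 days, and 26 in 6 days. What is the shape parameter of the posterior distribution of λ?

Total count: 4 + 20 + 25 + 31 + 26 = 106.
Total exposure: 1 + 6 + 7 + 7 + 6 = 27 days.
Conjugate update: add total count to the shape and total exposure to the rate, giving Gamma(112, 44).

112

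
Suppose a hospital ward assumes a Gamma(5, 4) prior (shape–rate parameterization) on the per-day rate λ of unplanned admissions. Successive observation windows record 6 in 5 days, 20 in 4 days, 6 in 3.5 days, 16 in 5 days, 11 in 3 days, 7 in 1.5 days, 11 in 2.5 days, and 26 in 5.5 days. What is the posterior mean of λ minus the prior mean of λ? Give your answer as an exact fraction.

Total count: 6 + 20 + 6 + 16 + 11 + 7 + 11 + 26 = 103.
Total exposure: 5 + 4 + 3.5 + 5 + 3 + 1.5 + 2.5 + 5.5 = 30 days.
Gamma(α, β) with Poisson data over total exposure Σt gives posterior Gamma(α+Σx, β+Σt) = Gamma(108, 34).
Posterior mean = 108/34 = 54/17; prior mean = 5/4 = 5/4. Difference = 54/17 − 5/4 = 131/68.

131/68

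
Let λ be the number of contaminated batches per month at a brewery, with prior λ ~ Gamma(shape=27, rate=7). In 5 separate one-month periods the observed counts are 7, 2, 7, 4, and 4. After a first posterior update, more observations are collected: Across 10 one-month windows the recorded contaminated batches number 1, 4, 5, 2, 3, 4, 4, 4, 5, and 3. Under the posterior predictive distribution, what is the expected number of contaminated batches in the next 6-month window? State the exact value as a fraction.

258/11

Total count: 7 + 2 + 7 + 4 + 4 = 24.
Total exposure: 5 months.
After the first batch: Gamma(27 + 24, 7 + 5) = Gamma(51, 12).
Total count: 1 + 4 + 5 + 2 + 3 + 4 + 4 + 4 + 5 + 3 = 35.
Total exposure: 10 months.
After the second batch: Gamma(51 + 35, 12 + 10) = Gamma(86, 22).
Predictive mean over a 6-month window = T·E[λ|data] = 6·86/22 = 258/11.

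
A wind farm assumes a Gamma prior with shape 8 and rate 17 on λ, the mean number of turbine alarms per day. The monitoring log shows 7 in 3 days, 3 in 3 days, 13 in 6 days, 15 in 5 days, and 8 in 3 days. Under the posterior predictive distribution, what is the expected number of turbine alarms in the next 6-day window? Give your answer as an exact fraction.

Total count: 7 + 3 + 13 + 15 + 8 = 46.
Total exposure: 3 + 3 + 6 + 5 + 3 = 20 days.
Posterior: α' = 8 + 46 = 54, β' = 17 + 20 = 37.
Predictive mean over a 6-day window = T·E[λ|data] = 6·54/37 = 324/37.

324/37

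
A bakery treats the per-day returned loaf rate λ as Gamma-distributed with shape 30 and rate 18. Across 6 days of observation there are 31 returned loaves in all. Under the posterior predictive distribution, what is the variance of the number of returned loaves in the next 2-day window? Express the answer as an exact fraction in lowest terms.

Total count 31 over total exposure 6 days.
Posterior: α' = 30 + 31 = 61, β' = 18 + 6 = 24.
The posterior predictive for a window of length T is Negative Binomial with variance T·α'·(β'+T)/β'² = 2·61·26/576 = 793/144.

793/144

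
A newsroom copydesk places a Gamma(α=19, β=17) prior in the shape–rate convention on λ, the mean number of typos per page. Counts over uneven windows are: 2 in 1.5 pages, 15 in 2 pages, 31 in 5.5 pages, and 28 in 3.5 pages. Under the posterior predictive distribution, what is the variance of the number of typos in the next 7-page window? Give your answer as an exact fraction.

97090/3481

Total count: 2 + 15 + 31 + 28 = 76.
Total exposure: 1.5 + 2 + 5.5 + 3.5 = 12.5 pages.
Conjugate update: add total count to the shape and total exposure to the rate, giving Gamma(95, 59/2).
The posterior predictive for a window of length T is Negative Binomial with variance T·α'·(β'+T)/β'² = 7·95·(73/2)/(3481/4) = 97090/3481.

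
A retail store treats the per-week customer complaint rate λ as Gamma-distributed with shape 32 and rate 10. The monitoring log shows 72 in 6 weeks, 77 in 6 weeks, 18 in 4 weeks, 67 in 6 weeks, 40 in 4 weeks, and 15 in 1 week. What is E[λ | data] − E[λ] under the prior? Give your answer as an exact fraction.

1013/185

Total count: 72 + 77 + 18 + 67 + 40 + 15 = 289.
Total exposure: 6 + 6 + 4 + 6 + 4 + 1 = 27 weeks.
By Gamma–Poisson conjugacy, the posterior is Gamma(α + Σx, β + Σt) = Gamma(32 + 289, 10 + 27) = Gamma(321, 37).
Posterior mean = 321/37 = 321/37; prior mean = 32/10 = 16/5. Difference = 321/37 − 16/5 = 1013/185.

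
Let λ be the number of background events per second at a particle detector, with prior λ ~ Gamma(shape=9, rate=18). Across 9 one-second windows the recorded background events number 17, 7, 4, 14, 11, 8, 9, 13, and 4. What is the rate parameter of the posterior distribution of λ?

27

Total count: 17 + 7 + 4 + 14 + 11 + 8 + 9 + 13 + 4 = 87.
Total exposure: 9 seconds.
Conjugate update: add total count to the shape and total exposure to the rate, giving Gamma(96, 27).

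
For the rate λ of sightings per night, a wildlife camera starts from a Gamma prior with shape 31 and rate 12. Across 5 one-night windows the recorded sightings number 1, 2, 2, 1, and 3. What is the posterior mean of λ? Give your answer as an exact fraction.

40/17

Total count: 1 + 2 + 2 + 1 + 3 = 9.
Total exposure: 5 nights.
The Gamma prior is conjugate for the Poisson rate, so λ | data ~ Gamma(31+9, 12+5) = Gamma(40, 17).
Posterior mean = α'/β' = 40/17.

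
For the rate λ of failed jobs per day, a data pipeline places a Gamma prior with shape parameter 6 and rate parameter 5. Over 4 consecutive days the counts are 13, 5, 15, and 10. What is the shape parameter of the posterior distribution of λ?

Total count: 13 + 5 + 15 + 10 = 43.
Total exposure: 4 days.
Posterior: α' = 6 + 43 = 49, β' = 5 + 4 = 9.

49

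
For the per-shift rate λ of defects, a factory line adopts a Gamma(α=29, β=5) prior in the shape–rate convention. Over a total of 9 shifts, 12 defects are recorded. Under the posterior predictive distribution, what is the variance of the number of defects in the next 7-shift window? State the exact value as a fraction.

Total count 12 over total exposure 9 shifts.
Gamma(α, β) with Poisson data over total exposure Σt gives posterior Gamma(α+Σx, β+Σt) = Gamma(41, 14).
The posterior predictive for a window of length T is Negative Binomial with variance T·α'·(β'+T)/β'² = 7·41·21/196 = 123/4.

123/4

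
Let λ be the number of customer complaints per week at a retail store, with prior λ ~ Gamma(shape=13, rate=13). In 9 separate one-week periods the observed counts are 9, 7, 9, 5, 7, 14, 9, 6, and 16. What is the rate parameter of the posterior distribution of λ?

22

Total count: 9 + 7 + 9 + 5 + 7 + 14 + 9 + 6 + 16 = 82.
Total exposure: 9 weeks.
Posterior: α' = 13 + 82 = 95, β' = 13 + 9 = 22.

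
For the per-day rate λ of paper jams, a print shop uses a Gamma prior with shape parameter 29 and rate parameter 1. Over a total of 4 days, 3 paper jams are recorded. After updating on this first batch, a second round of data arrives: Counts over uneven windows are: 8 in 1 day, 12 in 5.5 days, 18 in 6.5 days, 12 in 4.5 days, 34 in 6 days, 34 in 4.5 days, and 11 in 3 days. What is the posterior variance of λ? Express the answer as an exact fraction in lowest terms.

Total count 3 over total exposure 4 days.
After the first batch: Gamma(29 + 3, 1 + 4) = Gamma(32, 5).
Total count: 8 + 12 + 18 + 12 + 34 + 34 + 11 = 129.
Total exposure: 1 + 5.5 + 6.5 + 4.5 + 6 + 4.5 + 3 = 31 days.
After the second batch: Gamma(32 + 129, 5 + 31) = Gamma(161, 36).
Posterior variance = α'/β'² = 161/1296.

161/1296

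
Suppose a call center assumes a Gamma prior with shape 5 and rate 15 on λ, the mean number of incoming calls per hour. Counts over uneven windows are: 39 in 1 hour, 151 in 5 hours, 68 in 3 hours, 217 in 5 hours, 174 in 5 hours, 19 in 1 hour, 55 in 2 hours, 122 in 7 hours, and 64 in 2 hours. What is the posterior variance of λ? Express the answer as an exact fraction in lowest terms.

457/1058

Total count: 39 + 151 + 68 + 217 + 174 + 19 + 55 + 122 + 64 = 909.
Total exposure: 1 + 5 + 3 + 5 + 5 + 1 + 2 + 7 + 2 = 31 hours.
The Gamma prior is conjugate for the Poisson rate, so λ | data ~ Gamma(5+909, 15+31) = Gamma(914, 46).
Posterior variance = α'/β'² = 914/2116 = 457/1058.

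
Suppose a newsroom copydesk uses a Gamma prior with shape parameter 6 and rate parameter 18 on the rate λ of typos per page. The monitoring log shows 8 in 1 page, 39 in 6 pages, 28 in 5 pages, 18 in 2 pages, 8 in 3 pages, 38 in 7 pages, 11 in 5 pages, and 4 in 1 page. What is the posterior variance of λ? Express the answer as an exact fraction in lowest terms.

5/72

Total count: 8 + 39 + 28 + 18 + 8 + 38 + 11 + 4 = 154.
Total exposure: 1 + 6 + 5 + 2 + 3 + 7 + 5 + 1 = 30 pages.
Posterior: α' = 6 + 154 = 160, β' = 18 + 30 = 48.
Posterior variance = α'/β'² = 160/2304 = 5/72.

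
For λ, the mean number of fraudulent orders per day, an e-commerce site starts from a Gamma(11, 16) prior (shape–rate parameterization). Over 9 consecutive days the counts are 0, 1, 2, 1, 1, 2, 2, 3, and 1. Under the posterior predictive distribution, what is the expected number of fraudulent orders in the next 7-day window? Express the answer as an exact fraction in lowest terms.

168/25

Total count: 0 + 1 + 2 + 1 + 1 + 2 + 2 + 3 + 1 = 13.
Total exposure: 9 days.
Gamma(α, β) with Poisson data over total exposure Σt gives posterior Gamma(α+Σx, β+Σt) = Gamma(24, 25).
Predictive mean over a 7-day window = T·E[λ|data] = 7·24/25 = 168/25.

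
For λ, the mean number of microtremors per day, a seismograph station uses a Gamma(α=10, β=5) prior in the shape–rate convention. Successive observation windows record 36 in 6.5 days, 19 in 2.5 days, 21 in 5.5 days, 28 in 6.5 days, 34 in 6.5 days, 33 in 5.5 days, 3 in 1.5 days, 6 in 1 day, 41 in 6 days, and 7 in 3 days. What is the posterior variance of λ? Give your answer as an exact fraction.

Total count: 36 + 19 + 21 + 28 + 34 + 33 + 3 + 6 + 41 + 7 = 228.
Total exposure: 6.5 + 2.5 + 5.5 + 6.5 + 6.5 + 5.5 + 1.5 + 1 + 6 + 3 = 44.5 days.
Conjugate update: add total count to the shape and total exposure to the rate, giving Gamma(238, 99/2).
Posterior variance = α'/β'² = 238/(9801/4) = 952/9801.

952/9801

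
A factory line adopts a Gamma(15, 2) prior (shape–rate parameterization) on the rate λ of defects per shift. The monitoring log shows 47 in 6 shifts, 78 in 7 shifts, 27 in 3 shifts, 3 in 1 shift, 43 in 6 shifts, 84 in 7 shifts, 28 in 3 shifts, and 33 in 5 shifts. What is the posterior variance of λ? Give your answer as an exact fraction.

Total count: 47 + 78 + 27 + 3 + 43 + 84 + 28 + 33 = 343.
Total exposure: 6 + 7 + 3 + 1 + 6 + 7 + 3 + 5 = 38 shifts.
Posterior: α' = 15 + 343 = 358, β' = 2 + 38 = 40.
Posterior variance = α'/β'² = 358/1600 = 179/800.

179/800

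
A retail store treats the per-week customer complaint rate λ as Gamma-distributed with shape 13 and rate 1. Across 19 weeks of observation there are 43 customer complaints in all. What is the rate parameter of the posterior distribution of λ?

Total count 43 over total exposure 19 weeks.
Posterior: α' = 13 + 43 = 56, β' = 1 + 19 = 20.

20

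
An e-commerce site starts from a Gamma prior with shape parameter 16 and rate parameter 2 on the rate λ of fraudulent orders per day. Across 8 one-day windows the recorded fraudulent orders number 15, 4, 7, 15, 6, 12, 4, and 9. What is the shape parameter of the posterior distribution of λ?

Total count: 15 + 4 + 7 + 15 + 6 + 12 + 4 + 9 = 72.
Total exposure: 8 days.
The Gamma prior is conjugate for the Poisson rate, so λ | data ~ Gamma(16+72, 2+8) = Gamma(88, 10).

88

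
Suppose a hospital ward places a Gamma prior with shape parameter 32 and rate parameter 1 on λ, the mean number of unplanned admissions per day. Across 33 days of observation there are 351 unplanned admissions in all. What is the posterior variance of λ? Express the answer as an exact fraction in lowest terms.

Total count 351 over total exposure 33 days.
Posterior: α' = 32 + 351 = 383, β' = 1 + 33 = 34.
Posterior variance = α'/β'² = 383/1156.

383/1156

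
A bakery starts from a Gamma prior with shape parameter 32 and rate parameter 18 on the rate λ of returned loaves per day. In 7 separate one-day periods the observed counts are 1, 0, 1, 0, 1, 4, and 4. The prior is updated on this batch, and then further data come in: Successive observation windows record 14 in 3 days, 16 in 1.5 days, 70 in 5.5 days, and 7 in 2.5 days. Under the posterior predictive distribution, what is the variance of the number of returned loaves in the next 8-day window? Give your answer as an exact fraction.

2912/75

Total count: 1 + 0 + 1 + 0 + 1 + 4 + 4 = 11.
Total exposure: 7 days.
After the first batch: Gamma(32 + 11, 18 + 7) = Gamma(43, 25).
Total count: 14 + 16 + 70 + 7 = 107.
Total exposure: 3 + 1.5 + 5.5 + 2.5 = 12.5 days.
After the second batch: Gamma(43 + 107, 25 + 12.5) = Gamma(150, 75/2).
The posterior predictive for a window of length T is Negative Binomial with variance T·α'·(β'+T)/β'² = 8·150·(91/2)/(5625/4) = 2912/75.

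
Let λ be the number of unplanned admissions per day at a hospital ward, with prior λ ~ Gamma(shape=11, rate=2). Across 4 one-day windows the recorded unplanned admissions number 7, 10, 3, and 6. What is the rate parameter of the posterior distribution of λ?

Total count: 7 + 10 + 3 + 6 = 26.
Total exposure: 4 days.
Conjugate update: add total count to the shape and total exposure to the rate, giving Gamma(37, 6).

6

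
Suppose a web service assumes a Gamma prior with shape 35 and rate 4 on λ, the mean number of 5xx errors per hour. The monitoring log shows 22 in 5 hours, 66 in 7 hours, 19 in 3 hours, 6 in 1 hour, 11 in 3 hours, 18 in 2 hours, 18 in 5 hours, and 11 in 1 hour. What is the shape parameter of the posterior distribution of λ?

206

Total count: 22 + 66 + 19 + 6 + 11 + 18 + 18 + 11 = 171.
Total exposure: 5 + 7 + 3 + 1 + 3 + 2 + 5 + 1 = 27 hours.
By Gamma–Poisson conjugacy, the posterior is Gamma(α + Σx, β + Σt) = Gamma(35 + 171, 4 + 27) = Gamma(206, 31).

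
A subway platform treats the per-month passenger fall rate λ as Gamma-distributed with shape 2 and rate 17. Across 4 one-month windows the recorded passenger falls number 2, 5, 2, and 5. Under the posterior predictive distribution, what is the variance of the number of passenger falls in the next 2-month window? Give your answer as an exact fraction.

736/441

Total count: 2 + 5 + 2 + 5 = 14.
Total exposure: 4 months.
Posterior: α' = 2 + 14 = 16, β' = 17 + 4 = 21.
The posterior predictive for a window of length T is Negative Binomial with variance T·α'·(β'+T)/β'² = 2·16·23/441 = 736/441.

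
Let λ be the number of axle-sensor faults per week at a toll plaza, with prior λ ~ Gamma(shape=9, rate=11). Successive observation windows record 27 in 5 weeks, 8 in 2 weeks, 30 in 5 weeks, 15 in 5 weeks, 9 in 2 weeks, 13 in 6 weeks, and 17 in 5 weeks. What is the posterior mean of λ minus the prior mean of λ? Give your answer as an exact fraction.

1039/451

Total count: 27 + 8 + 30 + 15 + 9 + 13 + 17 = 119.
Total exposure: 5 + 2 + 5 + 5 + 2 + 6 + 5 = 30 weeks.
Posterior: α' = 9 + 119 = 128, β' = 11 + 30 = 41.
Posterior mean = 128/41 = 128/41; prior mean = 9/11 = 9/11. Difference = 128/41 − 9/11 = 1039/451.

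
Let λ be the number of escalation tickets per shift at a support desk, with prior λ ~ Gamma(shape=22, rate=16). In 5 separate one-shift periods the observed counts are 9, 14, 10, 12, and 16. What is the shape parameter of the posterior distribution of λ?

83

Total count: 9 + 14 + 10 + 12 + 16 = 61.
Total exposure: 5 shifts.
Gamma(α, β) with Poisson data over total exposure Σt gives posterior Gamma(α+Σx, β+Σt) = Gamma(83, 21).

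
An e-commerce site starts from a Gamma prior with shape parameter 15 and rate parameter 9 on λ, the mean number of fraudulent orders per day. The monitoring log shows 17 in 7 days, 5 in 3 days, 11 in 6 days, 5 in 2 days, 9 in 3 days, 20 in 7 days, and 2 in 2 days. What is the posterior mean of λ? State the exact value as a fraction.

Total count: 17 + 5 + 11 + 5 + 9 + 20 + 2 = 69.
Total exposure: 7 + 3 + 6 + 2 + 3 + 7 + 2 = 30 days.
Posterior: α' = 15 + 69 = 84, β' = 9 + 30 = 39.
Posterior mean = α'/β' = 84/39 = 28/13.

28/13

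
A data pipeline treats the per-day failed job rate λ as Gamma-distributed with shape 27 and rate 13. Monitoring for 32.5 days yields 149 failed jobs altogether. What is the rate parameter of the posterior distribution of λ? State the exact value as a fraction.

Total count 149 over total exposure 32.5 days.
Conjugate update: add total count to the shape and total exposure to the rate, giving Gamma(176, 91/2).

91/2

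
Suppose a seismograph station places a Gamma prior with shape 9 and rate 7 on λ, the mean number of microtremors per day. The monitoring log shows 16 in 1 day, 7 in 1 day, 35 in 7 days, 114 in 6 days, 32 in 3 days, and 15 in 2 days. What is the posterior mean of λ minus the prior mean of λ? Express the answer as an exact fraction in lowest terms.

451/63

Total count: 16 + 7 + 35 + 114 + 32 + 15 = 219.
Total exposure: 1 + 1 + 7 + 6 + 3 + 2 = 20 days.
The Gamma prior is conjugate for the Poisson rate, so λ | data ~ Gamma(9+219, 7+20) = Gamma(228, 27).
Posterior mean = 228/27 = 76/9; prior mean = 9/7 = 9/7. Difference = 76/9 − 9/7 = 451/63.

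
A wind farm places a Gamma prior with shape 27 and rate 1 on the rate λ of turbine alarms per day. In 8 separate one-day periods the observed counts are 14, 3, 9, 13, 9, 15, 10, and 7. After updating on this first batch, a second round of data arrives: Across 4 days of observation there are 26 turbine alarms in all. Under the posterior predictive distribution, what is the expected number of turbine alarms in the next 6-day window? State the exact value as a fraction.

798/13

Total count: 14 + 3 + 9 + 13 + 9 + 15 + 10 + 7 = 80.
Total exposure: 8 days.
After the first batch: Gamma(27 + 80, 1 + 8) = Gamma(107, 9).
Total count 26 over total exposure 4 days.
After the second batch: Gamma(107 + 26, 9 + 4) = Gamma(133, 13).
Predictive mean over a 6-day window = T·E[λ|data] = 6·133/13 = 798/13.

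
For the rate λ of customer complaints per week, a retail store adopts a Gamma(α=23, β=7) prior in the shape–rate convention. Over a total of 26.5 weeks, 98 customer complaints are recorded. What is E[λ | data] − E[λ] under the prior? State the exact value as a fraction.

153/469

Total count 98 over total exposure 26.5 weeks.
The Gamma prior is conjugate for the Poisson rate, so λ | data ~ Gamma(23+98, 7+26.5) = Gamma(121, 67/2).
Posterior mean = 121/(67/2) = 242/67; prior mean = 23/7 = 23/7. Difference = 242/67 − 23/7 = 153/469.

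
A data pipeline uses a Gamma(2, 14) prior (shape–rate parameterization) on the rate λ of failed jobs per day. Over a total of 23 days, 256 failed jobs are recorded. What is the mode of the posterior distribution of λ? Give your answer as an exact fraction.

257/37

Total count 256 over total exposure 23 days.
By Gamma–Poisson conjugacy, the posterior is Gamma(α + Σx, β + Σt) = Gamma(2 + 256, 14 + 23) = Gamma(258, 37).
Posterior mode = (α'−1)/β' = 257/37.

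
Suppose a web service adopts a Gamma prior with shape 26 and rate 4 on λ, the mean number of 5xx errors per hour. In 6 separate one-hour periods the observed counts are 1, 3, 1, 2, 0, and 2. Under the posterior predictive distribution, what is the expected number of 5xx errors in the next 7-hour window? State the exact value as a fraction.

49/2

Total count: 1 + 3 + 1 + 2 + 0 + 2 = 9.
Total exposure: 6 hours.
By Gamma–Poisson conjugacy, the posterior is Gamma(α + Σx, β + Σt) = Gamma(26 + 9, 4 + 6) = Gamma(35, 10).
Predictive mean over a 7-hour window = T·E[λ|data] = 7·35/10 = 49/2.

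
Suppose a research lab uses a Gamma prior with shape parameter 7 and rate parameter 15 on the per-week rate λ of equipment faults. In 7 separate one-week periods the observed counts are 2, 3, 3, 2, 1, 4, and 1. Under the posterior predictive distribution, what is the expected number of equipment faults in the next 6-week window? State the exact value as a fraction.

69/11

Total count: 2 + 3 + 3 + 2 + 1 + 4 + 1 = 16.
Total exposure: 7 weeks.
By Gamma–Poisson conjugacy, the posterior is Gamma(α + Σx, β + Σt) = Gamma(7 + 16, 15 + 7) = Gamma(23, 22).
Predictive mean over a 6-week window = T·E[λ|data] = 6·23/22 = 69/11.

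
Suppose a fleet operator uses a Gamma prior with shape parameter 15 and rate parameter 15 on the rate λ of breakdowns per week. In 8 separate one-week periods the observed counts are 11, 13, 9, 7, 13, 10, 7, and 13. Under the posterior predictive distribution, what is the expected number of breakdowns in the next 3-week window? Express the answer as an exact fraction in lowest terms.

Total count: 11 + 13 + 9 + 7 + 13 + 10 + 7 + 13 = 83.
Total exposure: 8 weeks.
By Gamma–Poisson conjugacy, the posterior is Gamma(α + Σx, β + Σt) = Gamma(15 + 83, 15 + 8) = Gamma(98, 23).
Predictive mean over a 3-week window = T·E[λ|data] = 3·98/23 = 294/23.

294/23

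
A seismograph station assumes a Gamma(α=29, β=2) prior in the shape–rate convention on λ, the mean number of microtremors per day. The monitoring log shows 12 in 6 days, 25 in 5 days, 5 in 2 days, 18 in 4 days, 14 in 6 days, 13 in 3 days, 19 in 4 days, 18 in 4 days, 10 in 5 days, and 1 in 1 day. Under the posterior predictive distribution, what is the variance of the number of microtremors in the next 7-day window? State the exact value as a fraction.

287/9

Total count: 12 + 25 + 5 + 18 + 14 + 13 + 19 + 18 + 10 + 1 = 135.
Total exposure: 6 + 5 + 2 + 4 + 6 + 3 + 4 + 4 + 5 + 1 = 40 days.
The Gamma prior is conjugate for the Poisson rate, so λ | data ~ Gamma(29+135, 2+40) = Gamma(164, 42).
The posterior predictive for a window of length T is Negative Binomial with variance T·α'·(β'+T)/β'² = 7·164·49/1764 = 287/9.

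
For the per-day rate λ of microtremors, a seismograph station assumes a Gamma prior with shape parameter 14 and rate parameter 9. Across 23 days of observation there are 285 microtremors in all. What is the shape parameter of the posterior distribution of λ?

Total count 285 over total exposure 23 days.
Conjugate update: add total count to the shape and total exposure to the rate, giving Gamma(299, 32).

299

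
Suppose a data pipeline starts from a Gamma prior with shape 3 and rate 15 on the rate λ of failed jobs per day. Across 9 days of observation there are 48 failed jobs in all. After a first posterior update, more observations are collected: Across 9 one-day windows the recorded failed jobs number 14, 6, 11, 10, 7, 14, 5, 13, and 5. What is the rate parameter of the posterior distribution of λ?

Total count 48 over total exposure 9 days.
After the first batch: Gamma(3 + 48, 15 + 9) = Gamma(51, 24).
Total count: 14 + 6 + 11 + 10 + 7 + 14 + 5 + 13 + 5 = 85.
Total exposure: 9 days.
After the second batch: Gamma(51 + 85, 24 + 9) = Gamma(136, 33).

33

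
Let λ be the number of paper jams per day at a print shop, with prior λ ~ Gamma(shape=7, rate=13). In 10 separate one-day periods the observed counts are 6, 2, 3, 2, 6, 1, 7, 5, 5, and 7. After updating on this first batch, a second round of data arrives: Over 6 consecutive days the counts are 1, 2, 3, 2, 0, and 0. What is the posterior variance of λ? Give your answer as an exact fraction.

59/841

Total count: 6 + 2 + 3 + 2 + 6 + 1 + 7 + 5 + 5 + 7 = 44.
Total exposure: 10 days.
After the first batch: Gamma(7 + 44, 13 + 10) = Gamma(51, 23).
Total count: 1 + 2 + 3 + 2 + 0 + 0 = 8.
Total exposure: 6 days.
After the second batch: Gamma(51 + 8, 23 + 6) = Gamma(59, 29).
Posterior variance = α'/β'² = 59/841.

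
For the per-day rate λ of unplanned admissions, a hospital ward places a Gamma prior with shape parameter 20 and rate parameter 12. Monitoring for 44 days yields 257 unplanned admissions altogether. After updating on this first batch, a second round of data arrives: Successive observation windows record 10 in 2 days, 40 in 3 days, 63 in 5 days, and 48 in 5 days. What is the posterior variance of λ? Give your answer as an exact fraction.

438/5041

Total count 257 over total exposure 44 days.
After the first batch: Gamma(20 + 257, 12 + 44) = Gamma(277, 56).
Total count: 10 + 40 + 63 + 48 = 161.
Total exposure: 2 + 3 + 5 + 5 = 15 days.
After the second batch: Gamma(277 + 161, 56 + 15) = Gamma(438, 71).
Posterior variance = α'/β'² = 438/5041.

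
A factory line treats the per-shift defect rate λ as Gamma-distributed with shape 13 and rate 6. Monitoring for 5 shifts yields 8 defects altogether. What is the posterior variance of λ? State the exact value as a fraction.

21/121

Total count 8 over total exposure 5 shifts.
By Gamma–Poisson conjugacy, the posterior is Gamma(α + Σx, β + Σt) = Gamma(13 + 8, 6 + 5) = Gamma(21, 11).
Posterior variance = α'/β'² = 21/121.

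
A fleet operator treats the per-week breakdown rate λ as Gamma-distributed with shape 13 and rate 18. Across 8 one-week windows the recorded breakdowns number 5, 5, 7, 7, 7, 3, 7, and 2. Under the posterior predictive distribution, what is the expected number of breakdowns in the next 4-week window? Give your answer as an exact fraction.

Total count: 5 + 5 + 7 + 7 + 7 + 3 + 7 + 2 = 43.
Total exposure: 8 weeks.
The Gamma prior is conjugate for the Poisson rate, so λ | data ~ Gamma(13+43, 18+8) = Gamma(56, 26).
Predictive mean over a 4-week window = T·E[λ|data] = 4·56/26 = 112/13.

112/13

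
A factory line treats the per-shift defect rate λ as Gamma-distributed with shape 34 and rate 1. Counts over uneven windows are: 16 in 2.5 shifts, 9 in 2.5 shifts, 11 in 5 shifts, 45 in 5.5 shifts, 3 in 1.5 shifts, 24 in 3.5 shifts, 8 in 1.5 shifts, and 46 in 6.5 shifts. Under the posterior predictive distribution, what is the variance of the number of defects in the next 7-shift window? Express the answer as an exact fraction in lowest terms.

200312/3481

Total count: 16 + 9 + 11 + 45 + 3 + 24 + 8 + 46 = 162.
Total exposure: 2.5 + 2.5 + 5 + 5.5 + 1.5 + 3.5 + 1.5 + 6.5 = 28.5 shifts.
The Gamma prior is conjugate for the Poisson rate, so λ | data ~ Gamma(34+162, 1+28.5) = Gamma(196, 59/2).
The posterior predictive for a window of length T is Negative Binomial with variance T·α'·(β'+T)/β'² = 7·196·(73/2)/(3481/4) = 200312/3481.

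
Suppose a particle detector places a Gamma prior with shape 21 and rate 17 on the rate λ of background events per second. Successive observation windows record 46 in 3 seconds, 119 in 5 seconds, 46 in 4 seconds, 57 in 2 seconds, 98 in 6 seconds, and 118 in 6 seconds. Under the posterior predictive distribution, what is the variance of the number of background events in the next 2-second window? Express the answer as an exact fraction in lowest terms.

45450/1849

Total count: 46 + 119 + 46 + 57 + 98 + 118 = 484.
Total exposure: 3 + 5 + 4 + 2 + 6 + 6 = 26 seconds.
The Gamma prior is conjugate for the Poisson rate, so λ | data ~ Gamma(21+484, 17+26) = Gamma(505, 43).
The posterior predictive for a window of length T is Negative Binomial with variance T·α'·(β'+T)/β'² = 2·505·45/1849 = 45450/1849.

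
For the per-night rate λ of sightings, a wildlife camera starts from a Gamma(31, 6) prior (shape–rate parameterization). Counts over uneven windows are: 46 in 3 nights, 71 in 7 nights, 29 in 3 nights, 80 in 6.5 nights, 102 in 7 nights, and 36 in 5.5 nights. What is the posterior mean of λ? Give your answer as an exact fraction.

Total count: 46 + 71 + 29 + 80 + 102 + 36 = 364.
Total exposure: 3 + 7 + 3 + 6.5 + 7 + 5.5 = 32 nights.
Conjugate update: add total count to the shape and total exposure to the rate, giving Gamma(395, 38).
Posterior mean = α'/β' = 395/38.

395/38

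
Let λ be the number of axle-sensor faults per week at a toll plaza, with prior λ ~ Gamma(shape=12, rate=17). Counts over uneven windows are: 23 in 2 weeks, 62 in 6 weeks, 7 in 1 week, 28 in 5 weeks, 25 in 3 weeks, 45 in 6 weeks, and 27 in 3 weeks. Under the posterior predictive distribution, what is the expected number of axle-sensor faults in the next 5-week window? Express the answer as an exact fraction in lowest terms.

1145/43

Total count: 23 + 62 + 7 + 28 + 25 + 45 + 27 = 217.
Total exposure: 2 + 6 + 1 + 5 + 3 + 6 + 3 = 26 weeks.
Conjugate update: add total count to the shape and total exposure to the rate, giving Gamma(229, 43).
Predictive mean over a 5-week window = T·E[λ|data] = 5·229/43 = 1145/43.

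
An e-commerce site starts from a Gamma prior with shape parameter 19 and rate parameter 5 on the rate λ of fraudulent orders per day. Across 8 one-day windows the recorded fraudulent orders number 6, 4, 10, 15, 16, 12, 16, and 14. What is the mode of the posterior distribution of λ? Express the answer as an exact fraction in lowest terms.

Total count: 6 + 4 + 10 + 15 + 16 + 12 + 16 + 14 = 93.
Total exposure: 8 days.
By Gamma–Poisson conjugacy, the posterior is Gamma(α + Σx, β + Σt) = Gamma(19 + 93, 5 + 8) = Gamma(112, 13).
Posterior mode = (α'−1)/β' = 111/13.

111/13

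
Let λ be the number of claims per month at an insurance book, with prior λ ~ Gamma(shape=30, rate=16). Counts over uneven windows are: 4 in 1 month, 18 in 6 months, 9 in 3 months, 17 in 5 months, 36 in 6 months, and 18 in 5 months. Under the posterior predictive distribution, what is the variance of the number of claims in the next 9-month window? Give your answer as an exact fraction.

Total count: 4 + 18 + 9 + 17 + 36 + 18 = 102.
Total exposure: 1 + 6 + 3 + 5 + 6 + 5 = 26 months.
The Gamma prior is conjugate for the Poisson rate, so λ | data ~ Gamma(30+102, 16+26) = Gamma(132, 42).
The posterior predictive for a window of length T is Negative Binomial with variance T·α'·(β'+T)/β'² = 9·132·51/1764 = 1683/49.

1683/49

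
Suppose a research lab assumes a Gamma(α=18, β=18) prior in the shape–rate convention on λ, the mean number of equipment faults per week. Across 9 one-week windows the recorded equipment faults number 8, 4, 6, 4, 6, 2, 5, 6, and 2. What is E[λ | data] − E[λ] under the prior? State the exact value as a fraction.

Total count: 8 + 4 + 6 + 4 + 6 + 2 + 5 + 6 + 2 = 43.
Total exposure: 9 weeks.
Conjugate update: add total count to the shape and total exposure to the rate, giving Gamma(61, 27).
Posterior mean = 61/27 = 61/27; prior mean = 18/18 = 1. Difference = 61/27 − 1 = 34/27.

34/27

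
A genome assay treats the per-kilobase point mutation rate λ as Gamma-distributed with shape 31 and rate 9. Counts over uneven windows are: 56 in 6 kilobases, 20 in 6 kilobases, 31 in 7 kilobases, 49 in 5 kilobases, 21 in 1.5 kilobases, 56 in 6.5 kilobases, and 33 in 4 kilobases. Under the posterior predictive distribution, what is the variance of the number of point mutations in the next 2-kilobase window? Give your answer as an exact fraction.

1034/75

Total count: 56 + 20 + 31 + 49 + 21 + 56 + 33 = 266.
Total exposure: 6 + 6 + 7 + 5 + 1.5 + 6.5 + 4 = 36 kilobases.
Conjugate update: add total count to the shape and total exposure to the rate, giving Gamma(297, 45).
The posterior predictive for a window of length T is Negative Binomial with variance T·α'·(β'+T)/β'² = 2·297·47/2025 = 1034/75.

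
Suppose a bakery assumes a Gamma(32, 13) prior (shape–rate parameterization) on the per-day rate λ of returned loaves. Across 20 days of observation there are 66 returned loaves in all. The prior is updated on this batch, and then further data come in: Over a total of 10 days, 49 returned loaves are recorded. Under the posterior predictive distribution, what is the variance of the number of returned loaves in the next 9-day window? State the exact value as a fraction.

68796/1849

Total count 66 over total exposure 20 days.
After the first batch: Gamma(32 + 66, 13 + 20) = Gamma(98, 33).
Total count 49 over total exposure 10 days.
After the second batch: Gamma(98 + 49, 33 + 10) = Gamma(147, 43).
The posterior predictive for a window of length T is Negative Binomial with variance T·α'·(β'+T)/β'² = 9·147·52/1849 = 68796/1849.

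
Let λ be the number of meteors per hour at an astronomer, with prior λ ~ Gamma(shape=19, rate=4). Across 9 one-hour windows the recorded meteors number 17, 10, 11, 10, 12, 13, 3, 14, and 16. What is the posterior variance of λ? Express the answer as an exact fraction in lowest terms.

125/169

Total count: 17 + 10 + 11 + 10 + 12 + 13 + 3 + 14 + 16 = 106.
Total exposure: 9 hours.
Gamma(α, β) with Poisson data over total exposure Σt gives posterior Gamma(α+Σx, β+Σt) = Gamma(125, 13).
Posterior variance = α'/β'² = 125/169.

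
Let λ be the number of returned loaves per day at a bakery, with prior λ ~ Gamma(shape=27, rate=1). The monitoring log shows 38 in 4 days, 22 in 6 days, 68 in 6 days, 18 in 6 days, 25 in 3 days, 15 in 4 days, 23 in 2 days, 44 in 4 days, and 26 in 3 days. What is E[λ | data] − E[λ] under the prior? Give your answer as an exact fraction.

-249/13

Total count: 38 + 22 + 68 + 18 + 25 + 15 + 23 + 44 + 26 = 279.
Total exposure: 4 + 6 + 6 + 6 + 3 + 4 + 2 + 4 + 3 = 38 days.
By Gamma–Poisson conjugacy, the posterior is Gamma(α + Σx, β + Σt) = Gamma(27 + 279, 1 + 38) = Gamma(306, 39).
Posterior mean = 306/39 = 102/13; prior mean = 27/1 = 27. Difference = 102/13 − 27 = -249/13.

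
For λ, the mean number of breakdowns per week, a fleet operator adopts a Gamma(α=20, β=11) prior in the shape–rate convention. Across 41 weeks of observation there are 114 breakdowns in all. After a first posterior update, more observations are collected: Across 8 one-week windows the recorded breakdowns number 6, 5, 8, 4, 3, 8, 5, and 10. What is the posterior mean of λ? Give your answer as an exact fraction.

Total count 114 over total exposure 41 weeks.
After the first batch: Gamma(20 + 114, 11 + 41) = Gamma(134, 52).
Total count: 6 + 5 + 8 + 4 + 3 + 8 + 5 + 10 = 49.
Total exposure: 8 weeks.
After the second batch: Gamma(134 + 49, 52 + 8) = Gamma(183, 60).
Posterior mean = α'/β' = 183/60 = 61/20.

61/20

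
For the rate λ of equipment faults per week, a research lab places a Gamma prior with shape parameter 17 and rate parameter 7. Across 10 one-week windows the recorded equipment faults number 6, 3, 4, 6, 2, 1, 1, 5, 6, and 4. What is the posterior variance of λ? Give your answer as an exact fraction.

Total count: 6 + 3 + 4 + 6 + 2 + 1 + 1 + 5 + 6 + 4 = 38.
Total exposure: 10 weeks.
By Gamma–Poisson conjugacy, the posterior is Gamma(α + Σx, β + Σt) = Gamma(17 + 38, 7 + 10) = Gamma(55, 17).
Posterior variance = α'/β'² = 55/289.

55/289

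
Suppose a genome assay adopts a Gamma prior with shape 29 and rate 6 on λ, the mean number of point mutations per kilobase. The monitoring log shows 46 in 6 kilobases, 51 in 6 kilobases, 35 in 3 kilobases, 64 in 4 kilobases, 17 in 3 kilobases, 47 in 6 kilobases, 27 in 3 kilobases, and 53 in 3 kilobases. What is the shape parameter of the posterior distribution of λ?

Total count: 46 + 51 + 35 + 64 + 17 + 47 + 27 + 53 = 340.
Total exposure: 6 + 6 + 3 + 4 + 3 + 6 + 3 + 3 = 34 kilobases.
By Gamma–Poisson conjugacy, the posterior is Gamma(α + Σx, β + Σt) = Gamma(29 + 340, 6 + 34) = Gamma(369, 40).

369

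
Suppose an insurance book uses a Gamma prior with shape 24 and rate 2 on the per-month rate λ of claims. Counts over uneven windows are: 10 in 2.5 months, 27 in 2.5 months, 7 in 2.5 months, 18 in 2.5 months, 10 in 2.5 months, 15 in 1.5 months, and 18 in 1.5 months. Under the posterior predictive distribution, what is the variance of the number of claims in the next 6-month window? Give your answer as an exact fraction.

Total count: 10 + 27 + 7 + 18 + 10 + 15 + 18 = 105.
Total exposure: 2.5 + 2.5 + 2.5 + 2.5 + 2.5 + 1.5 + 1.5 = 15.5 months.
By Gamma–Poisson conjugacy, the posterior is Gamma(α + Σx, β + Σt) = Gamma(24 + 105, 2 + 15.5) = Gamma(129, 35/2).
The posterior predictive for a window of length T is Negative Binomial with variance T·α'·(β'+T)/β'² = 6·129·(47/2)/(1225/4) = 72756/1225.

72756/1225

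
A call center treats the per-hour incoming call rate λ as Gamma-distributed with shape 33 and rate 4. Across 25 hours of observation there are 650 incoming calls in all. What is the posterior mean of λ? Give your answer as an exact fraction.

Total count 650 over total exposure 25 hours.
Conjugate update: add total count to the shape and total exposure to the rate, giving Gamma(683, 29).
Posterior mean = α'/β' = 683/29.

683/29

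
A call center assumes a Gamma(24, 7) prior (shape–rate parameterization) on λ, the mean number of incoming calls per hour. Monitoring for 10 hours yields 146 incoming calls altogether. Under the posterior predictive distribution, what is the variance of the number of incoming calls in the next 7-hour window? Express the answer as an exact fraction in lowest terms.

1680/17

Total count 146 over total exposure 10 hours.
Conjugate update: add total count to the shape and total exposure to the rate, giving Gamma(170, 17).
The posterior predictive for a window of length T is Negative Binomial with variance T·α'·(β'+T)/β'² = 7·170·24/289 = 1680/17.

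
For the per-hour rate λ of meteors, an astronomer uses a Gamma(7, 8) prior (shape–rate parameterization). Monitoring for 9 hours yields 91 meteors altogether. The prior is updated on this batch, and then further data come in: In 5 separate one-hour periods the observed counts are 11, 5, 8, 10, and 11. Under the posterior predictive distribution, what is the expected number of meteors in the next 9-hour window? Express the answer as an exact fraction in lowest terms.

117/2

Total count 91 over total exposure 9 hours.
After the first batch: Gamma(7 + 91, 8 + 9) = Gamma(98, 17).
Total count: 11 + 5 + 8 + 10 + 11 = 45.
Total exposure: 5 hours.
After the second batch: Gamma(98 + 45, 17 + 5) = Gamma(143, 22).
Predictive mean over a 9-hour window = T·E[λ|data] = 9·143/22 = 117/2.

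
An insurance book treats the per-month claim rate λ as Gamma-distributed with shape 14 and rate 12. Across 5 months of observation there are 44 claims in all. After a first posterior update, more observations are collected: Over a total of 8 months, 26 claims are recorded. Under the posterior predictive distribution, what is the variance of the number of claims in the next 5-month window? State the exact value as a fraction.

504/25

Total count 44 over total exposure 5 months.
After the first batch: Gamma(14 + 44, 12 + 5) = Gamma(58, 17).
Total count 26 over total exposure 8 months.
After the second batch: Gamma(58 + 26, 17 + 8) = Gamma(84, 25).
The posterior predictive for a window of length T is Negative Binomial with variance T·α'·(β'+T)/β'² = 5·84·30/625 = 504/25.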